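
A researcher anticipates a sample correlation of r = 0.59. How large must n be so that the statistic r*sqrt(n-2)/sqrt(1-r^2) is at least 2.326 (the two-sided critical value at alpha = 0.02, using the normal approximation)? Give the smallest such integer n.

r√(n−2)/√(1−r²) ≥ 2.326  ⇔  n−2 ≥ (2.326)²·(1−r²)/r²
(1−r²)/r² = (1−0.3481)/0.3481 = 1.8727
n ≥ 2 + 5.410276·1.8727 = 2 + 10.1318 = 12.1318
⌈12.1318⌉ = 13

13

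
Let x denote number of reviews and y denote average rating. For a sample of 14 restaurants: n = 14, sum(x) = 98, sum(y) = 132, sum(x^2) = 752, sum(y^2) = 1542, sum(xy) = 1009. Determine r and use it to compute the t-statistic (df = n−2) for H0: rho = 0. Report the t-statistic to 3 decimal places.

2.644

S_xy = nΣxy − ΣxΣy = 14·1009 − 98·132 = 14126 − 12936 = 1190
S_xx = nΣx² − (Σx)² = 14·752 − 98² = 10528 − 9604 = 924
S_yy = nΣy² − (Σy)² = 14·1542 − 132² = 21588 − 17424 = 4164
r = S_xy / √(S_xx·S_yy) = 1190 / √(924·4164) = 1190 / √3847536 = 1190 / 1961.5137 = 0.6067
t = r·√(n−2)/√(1−r²) = 0.6067·√12 / √(1−0.368085) = 2.101670 / 0.794931 = 2.644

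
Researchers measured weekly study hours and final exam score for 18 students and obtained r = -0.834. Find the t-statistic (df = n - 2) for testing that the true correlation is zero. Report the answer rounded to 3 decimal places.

-6.046

1 − r² = 1 − 0.695556 = 0.304444;  √(1−r²) = 0.551764
√(n−2) = √16 = 4.000000
t = r·√(n−2)/√(1−r²) = -0.834 · 4.000000 / 0.551764 = -6.046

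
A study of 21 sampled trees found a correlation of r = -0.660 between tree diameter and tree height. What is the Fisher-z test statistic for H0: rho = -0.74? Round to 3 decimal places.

Fisher z: atanh(-0.660) = -0.792814, atanh(-0.74) = -0.950479
z = (z_r − z_0)·√(n−3) = (-0.792814 − (-0.950479))·√18 = 0.157665 · 4.242641 = 0.669

0.669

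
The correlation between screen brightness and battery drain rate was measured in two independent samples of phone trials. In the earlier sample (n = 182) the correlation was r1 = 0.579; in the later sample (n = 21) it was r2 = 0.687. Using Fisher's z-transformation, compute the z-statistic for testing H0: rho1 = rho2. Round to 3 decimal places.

-0.733

z1 = atanh(0.579) = 0.660957,  z2 = atanh(0.687) = 0.842252
SE = √(1/(n1−3) + 1/(n2−3)) = √(1/179 + 1/18) = √(0.0055866 + 0.0555556) = √0.0611422 = 0.247269
z = (z1 − z2)/SE = (0.660957 − 0.842252) / 0.247269 = -0.181295 / 0.247269 = -0.733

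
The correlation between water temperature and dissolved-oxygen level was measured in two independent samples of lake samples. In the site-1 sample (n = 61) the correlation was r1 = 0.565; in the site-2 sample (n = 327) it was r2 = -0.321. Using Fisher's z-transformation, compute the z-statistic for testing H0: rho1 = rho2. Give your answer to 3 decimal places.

6.824

z1 = atanh(0.565) = 0.640148,  z2 = atanh(-0.321) = -0.332762
SE = √(1/(n1−3) + 1/(n2−3)) = √(1/58 + 1/324) = √(0.0172414 + 0.0030864) = √0.0203278 = 0.142576
z = (z1 − z2)/SE = (0.640148 − (-0.332762)) / 0.142576 = 0.972910 / 0.142576 = 6.824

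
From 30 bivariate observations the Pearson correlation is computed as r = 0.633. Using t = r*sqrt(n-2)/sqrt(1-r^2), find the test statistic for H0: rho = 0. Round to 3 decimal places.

4.327

t = r·√(n−2) / √(1−r²) with r = 0.633, n = 30
  = 0.633·√28 / √(1 − 0.400689)
  = 0.633·5.291503 / 0.774152
  = 3.349521 / 0.774152 = 4.327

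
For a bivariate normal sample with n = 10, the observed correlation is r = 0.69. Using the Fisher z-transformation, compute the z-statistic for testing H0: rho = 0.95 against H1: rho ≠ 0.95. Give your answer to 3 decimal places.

z_r = atanh(0.69) = 0.847956,  z_0 = atanh(0.95) = 1.831781
SE = 1/√(n−3) = 1/√7 = 0.377964
z = (z_r − z_0)/SE = (0.847956 − 1.831781) / 0.377964 = -0.983825 / 0.377964 = -2.603

-2.603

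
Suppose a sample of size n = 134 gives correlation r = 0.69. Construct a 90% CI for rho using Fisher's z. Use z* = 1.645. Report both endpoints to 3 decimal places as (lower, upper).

(0.607, 0.758)

Fisher z: z_r = atanh(r) = ½·ln((1+0.69)/(1−0.69)) = 0.847956
SE(z) = 1/√(n−3) = 1/√131 = 0.087370
90% ⇒ z* = 1.645; margin = 1.645·0.087370 = 0.143724
CI on z-scale: (0.704232, 0.991680)
Back-transform: tanh(0.704232) = 0.607047, tanh(0.991680) = 0.758078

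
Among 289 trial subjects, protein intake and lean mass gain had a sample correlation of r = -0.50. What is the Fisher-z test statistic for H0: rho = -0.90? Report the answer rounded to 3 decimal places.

15.608

z_r = atanh(-0.50) = -0.549306,  z_0 = atanh(-0.90) = -1.472219
SE = 1/√(n−3) = 1/√286 = 0.059131
z = (z_r − z_0)/SE = (-0.549306 − (-1.472219)) / 0.059131 = 0.922913 / 0.059131 = 15.608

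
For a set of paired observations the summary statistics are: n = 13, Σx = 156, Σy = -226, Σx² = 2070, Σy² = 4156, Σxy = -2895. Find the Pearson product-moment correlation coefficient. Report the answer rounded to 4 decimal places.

S_xy = nΣxy − ΣxΣy = 13·(-2895) − 156·(-226) = -37635 − (-35256) = -2379
S_xx = nΣx² − (Σx)² = 13·2070 − 156² = 26910 − 24336 = 2574
S_yy = nΣy² − (Σy)² = 13·4156 − (-226)² = 54028 − 51076 = 2952
r = S_xy / √(S_xx·S_yy) = -2379 / √(2574·2952) = -2379 / √7598448 = -2379 / 2756.5283 = -0.8630

-0.8630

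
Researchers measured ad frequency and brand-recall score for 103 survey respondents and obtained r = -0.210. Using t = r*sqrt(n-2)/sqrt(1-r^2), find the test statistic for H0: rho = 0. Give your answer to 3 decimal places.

-2.159

1 − r² = 1 − 0.044100 = 0.955900;  √(1−r²) = 0.977701
√(n−2) = √101 = 10.049876
t = r·√(n−2)/√(1−r²) = -0.210 · 10.049876 / 0.977701 = -2.159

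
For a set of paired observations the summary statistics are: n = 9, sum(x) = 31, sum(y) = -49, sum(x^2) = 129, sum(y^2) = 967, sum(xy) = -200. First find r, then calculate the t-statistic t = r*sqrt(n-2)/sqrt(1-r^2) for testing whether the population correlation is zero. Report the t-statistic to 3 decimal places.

-0.684

Numerator: nΣxy − (Σx)(Σy) = 9·(-200) − (31)(-49) = -281
Denominator: √[(nΣx²−(Σx)²)(nΣy²−(Σy)²)]
  nΣx²−(Σx)² = 9·129 − 961 = 200;  nΣy²−(Σy)² = 9·967 − 2401 = 6302
  √(200·6302) = √1260400 = 1122.6754
r = -281 / 1122.6754 = -0.2503
t = r·√(n−2)/√(1−r²) = -0.2503·√7 / √(1−0.062650) = -0.662232 / 0.968168 = -0.684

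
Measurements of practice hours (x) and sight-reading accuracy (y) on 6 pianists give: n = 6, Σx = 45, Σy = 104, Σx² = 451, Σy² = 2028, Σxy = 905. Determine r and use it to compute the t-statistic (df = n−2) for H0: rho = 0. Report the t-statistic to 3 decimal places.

S_xy = nΣxy − ΣxΣy = 6·905 − 45·104 = 5430 − 4680 = 750
S_xx = nΣx² − (Σx)² = 6·451 − 45² = 2706 − 2025 = 681
S_yy = nΣy² − (Σy)² = 6·2028 − 104² = 12168 − 10816 = 1352
r = S_xy / √(S_xx·S_yy) = 750 / √(681·1352) = 750 / √920712 = 750 / 959.5374 = 0.7816
t = r·√(n−2)/√(1−r²) = 0.7816·√4 / √(1−0.610899) = 1.563200 / 0.623780 = 2.506

2.506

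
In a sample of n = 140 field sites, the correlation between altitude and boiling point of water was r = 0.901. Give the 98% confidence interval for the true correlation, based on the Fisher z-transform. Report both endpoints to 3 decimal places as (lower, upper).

(0.856, 0.932)

Fisher z: z_r = atanh(r) = ½·ln((1+0.901)/(1−0.901)) = 1.477508
SE(z) = 1/√(n−3) = 1/√137 = 0.085436
98% ⇒ z* = 2.326; margin = 2.326·0.085436 = 0.198724
CI on z-scale: (1.278784, 1.676232)
Back-transform: tanh(1.278784) = 0.856161, tanh(1.676232) = 0.932371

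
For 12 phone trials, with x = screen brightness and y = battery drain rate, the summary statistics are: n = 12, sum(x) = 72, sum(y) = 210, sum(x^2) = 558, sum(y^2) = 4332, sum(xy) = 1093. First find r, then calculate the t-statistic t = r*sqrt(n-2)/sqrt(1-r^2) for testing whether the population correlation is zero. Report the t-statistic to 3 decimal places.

-2.254

Numerator: nΣxy − (Σx)(Σy) = 12·1093 − (72)(210) = -2004
Denominator: √[(nΣx²−(Σx)²)(nΣy²−(Σy)²)]
  nΣx²−(Σx)² = 12·558 − 5184 = 1512;  nΣy²−(Σy)² = 12·4332 − 44100 = 7884
  √(1512·7884) = √11920608 = 3452.6234
r = -2004 / 3452.6234 = -0.5804
t = r·√(n−2)/√(1−r²) = -0.5804·√10 / √(1−0.336864) = -1.835386 / 0.814332 = -2.254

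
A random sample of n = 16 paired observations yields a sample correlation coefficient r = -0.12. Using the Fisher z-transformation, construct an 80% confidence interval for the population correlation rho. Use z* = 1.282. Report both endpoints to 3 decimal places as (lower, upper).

(-0.443, 0.231)

Fisher z: z_r = atanh(r) = ½·ln((1+(-0.12))/(1−(-0.12))) = -0.120581
SE(z) = 1/√(n−3) = 1/√13 = 0.277350
80% ⇒ z* = 1.282; margin = 1.282·0.277350 = 0.355563
CI on z-scale: (-0.476144, 0.234982)
Back-transform: tanh(-0.476144) = -0.443150, tanh(0.234982) = 0.230750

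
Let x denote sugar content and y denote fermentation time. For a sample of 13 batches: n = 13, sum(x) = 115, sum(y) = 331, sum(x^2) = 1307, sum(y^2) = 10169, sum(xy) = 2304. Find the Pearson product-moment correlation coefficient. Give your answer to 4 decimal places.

-0.8787

Numerator: nΣxy − (Σx)(Σy) = 13·2304 − (115)(331) = -8113
Denominator: √[(nΣx²−(Σx)²)(nΣy²−(Σy)²)]
  nΣx²−(Σx)² = 13·1307 − 13225 = 3766;  nΣy²−(Σy)² = 13·10169 − 109561 = 22636
  √(3766·22636) = √85247176 = 9232.9397
r = -8113 / 9232.9397 = -0.8787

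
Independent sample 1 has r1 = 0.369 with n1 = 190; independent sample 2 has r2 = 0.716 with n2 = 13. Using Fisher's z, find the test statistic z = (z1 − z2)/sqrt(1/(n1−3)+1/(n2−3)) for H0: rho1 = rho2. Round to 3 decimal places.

z1 = atanh(0.369) = 0.387265,  z2 = atanh(0.716) = 0.899389
SE = √(1/(n1−3) + 1/(n2−3)) = √(1/187 + 1/10) = √(0.0053476 + 0.1000000) = √0.1053476 = 0.324573
z = (z1 − z2)/SE = (0.387265 − 0.899389) / 0.324573 = -0.512124 / 0.324573 = -1.578

-1.578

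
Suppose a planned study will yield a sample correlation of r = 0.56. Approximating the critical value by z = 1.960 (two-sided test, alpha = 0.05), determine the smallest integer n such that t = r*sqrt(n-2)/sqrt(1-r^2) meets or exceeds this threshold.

11

Need r·√(n−2)/√(1−r²) ≥ 1.960
√(n−2) ≥ 1.960·√(1−0.3136) / 0.56 = 1.960·0.828493 / 0.56 = 2.8997
n−2 ≥ 8.4083  ⇒  n ≥ 10.4083
Smallest integer n = 11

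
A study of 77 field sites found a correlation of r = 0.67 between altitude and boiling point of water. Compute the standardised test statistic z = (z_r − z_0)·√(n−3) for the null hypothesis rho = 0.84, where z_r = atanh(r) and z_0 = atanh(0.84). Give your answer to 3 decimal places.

-3.531

Fisher z: atanh(0.67) = 0.810743, atanh(0.84) = 1.221174
z = (z_r − z_0)·√(n−3) = (0.810743 − 1.221174)·√74 = -0.410431 · 8.602325 = -3.531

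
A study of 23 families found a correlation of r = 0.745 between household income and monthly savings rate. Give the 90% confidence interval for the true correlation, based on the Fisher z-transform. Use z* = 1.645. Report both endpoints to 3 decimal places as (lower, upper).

(0.533, 0.869)

Fisher z: z_r = atanh(r) = ½·ln((1+0.745)/(1−0.745)) = 0.961623
SE(z) = 1/√(n−3) = 1/√20 = 0.223607
90% ⇒ z* = 1.645; margin = 1.645·0.223607 = 0.367834
CI on z-scale: (0.593789, 1.329457)
Back-transform: tanh(0.593789) = 0.532615, tanh(1.329457) = 0.869117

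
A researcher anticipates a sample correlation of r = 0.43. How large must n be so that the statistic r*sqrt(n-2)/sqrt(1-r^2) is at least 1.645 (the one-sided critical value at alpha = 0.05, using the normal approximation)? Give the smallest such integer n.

r√(n−2)/√(1−r²) ≥ 1.645  ⇔  n−2 ≥ (1.645)²·(1−r²)/r²
(1−r²)/r² = (1−0.1849)/0.1849 = 4.4083
n ≥ 2 + 2.706025·4.4083 = 2 + 11.9290 = 13.9290
⌈13.9290⌉ = 14

14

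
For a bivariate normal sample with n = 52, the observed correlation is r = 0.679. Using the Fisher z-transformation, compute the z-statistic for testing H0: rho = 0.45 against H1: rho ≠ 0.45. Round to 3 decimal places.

Fisher z: atanh(0.679) = 0.827256, atanh(0.45) = 0.484700
z = (z_r − z_0)·√(n−3) = (0.827256 − 0.484700)·√49 = 0.342556 · 7.000000 = 2.398

2.398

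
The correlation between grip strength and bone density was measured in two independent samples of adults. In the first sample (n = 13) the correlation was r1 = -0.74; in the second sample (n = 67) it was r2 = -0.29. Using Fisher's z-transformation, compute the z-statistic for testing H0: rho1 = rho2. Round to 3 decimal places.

-1.917

Fisher z-transforms: z1 = atanh(-0.74) = -0.950479, z2 = atanh(-0.29) = -0.298566; difference d = -0.651913
Var(d) = 1/10 + 1/64 = 0.1000000 + 0.0156250 = 0.1156250
z = d/√Var(d) = -0.651913 / √0.1156250 = -0.651913 / 0.340037 = -1.917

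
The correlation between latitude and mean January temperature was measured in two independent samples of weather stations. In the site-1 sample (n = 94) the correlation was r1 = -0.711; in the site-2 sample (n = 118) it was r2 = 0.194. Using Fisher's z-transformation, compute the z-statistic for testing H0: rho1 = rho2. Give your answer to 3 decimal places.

z1 = atanh(-0.711) = -0.889203,  z2 = atanh(0.194) = 0.196490
SE = √(1/(n1−3) + 1/(n2−3)) = √(1/91 + 1/115) = √(0.0109890 + 0.0086957) = √0.0196847 = 0.140302
z = (z1 − z2)/SE = (-0.889203 − 0.196490) / 0.140302 = -1.085693 / 0.140302 = -7.738

-7.738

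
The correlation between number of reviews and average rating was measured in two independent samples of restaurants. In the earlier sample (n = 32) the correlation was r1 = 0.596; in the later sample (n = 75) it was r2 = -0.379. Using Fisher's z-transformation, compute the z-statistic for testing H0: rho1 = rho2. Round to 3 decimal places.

4.937

Fisher z-transforms: z1 = atanh(0.596) = 0.686920, z2 = atanh(-0.379) = -0.398891; difference d = 1.085811
Var(d) = 1/29 + 1/72 = 0.0344828 + 0.0138889 = 0.0483717
z = d/√Var(d) = 1.085811 / √0.0483717 = 1.085811 / 0.219936 = 4.937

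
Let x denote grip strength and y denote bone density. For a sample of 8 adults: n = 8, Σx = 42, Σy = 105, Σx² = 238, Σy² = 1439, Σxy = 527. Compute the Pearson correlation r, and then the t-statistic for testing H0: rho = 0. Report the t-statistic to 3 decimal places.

-2.719

S_xy = nΣxy − ΣxΣy = 8·527 − 42·105 = 4216 − 4410 = -194
S_xx = nΣx² − (Σx)² = 8·238 − 42² = 1904 − 1764 = 140
S_yy = nΣy² − (Σy)² = 8·1439 − 105² = 11512 − 11025 = 487
r = S_xy / √(S_xx·S_yy) = -194 / √(140·487) = -194 / √68180 = -194 / 261.1130 = -0.7430
t = r·√(n−2)/√(1−r²) = -0.7430·√6 / √(1−0.552049) = -1.819971 / 0.669291 = -2.719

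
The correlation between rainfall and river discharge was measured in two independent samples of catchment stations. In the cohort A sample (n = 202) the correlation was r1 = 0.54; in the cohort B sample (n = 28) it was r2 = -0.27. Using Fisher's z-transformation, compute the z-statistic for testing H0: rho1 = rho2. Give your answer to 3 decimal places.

4.152

z1 = atanh(0.54) = 0.604156,  z2 = atanh(-0.27) = -0.276864
SE = √(1/(n1−3) + 1/(n2−3)) = √(1/199 + 1/25) = √(0.0050251 + 0.0400000) = √0.0450251 = 0.212191
z = (z1 − z2)/SE = (0.604156 − (-0.276864)) / 0.212191 = 0.881020 / 0.212191 = 4.152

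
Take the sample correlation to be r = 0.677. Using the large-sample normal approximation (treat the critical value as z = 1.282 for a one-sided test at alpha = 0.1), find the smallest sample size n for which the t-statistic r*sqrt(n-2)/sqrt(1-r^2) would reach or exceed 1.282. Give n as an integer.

Need r·√(n−2)/√(1−r²) ≥ 1.282
√(n−2) ≥ 1.282·√(1−0.458329) / 0.677 = 1.282·0.735983 / 0.677 = 1.3937
n−2 ≥ 1.9424  ⇒  n ≥ 3.9424
Smallest integer n = 4

4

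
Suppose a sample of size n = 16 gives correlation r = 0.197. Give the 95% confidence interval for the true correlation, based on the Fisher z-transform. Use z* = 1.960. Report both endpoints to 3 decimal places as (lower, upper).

(-0.331, 0.631)

z_r = atanh(0.197) = 0.199609;  SE = 1/√(n−3) = 1/√13 = 0.277350
z-limits: 0.199609 ± 1.960·0.277350 = 0.199609 ± 0.543606 = [-0.343997, 0.743215]
ρ-limits: (tanh -0.343997, tanh 0.743215) = (-0.331, 0.631)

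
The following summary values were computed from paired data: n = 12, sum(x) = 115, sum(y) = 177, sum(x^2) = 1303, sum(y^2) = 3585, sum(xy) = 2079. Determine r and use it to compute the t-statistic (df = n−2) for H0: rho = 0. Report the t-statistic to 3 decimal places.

5.454

Numerator: nΣxy − (Σx)(Σy) = 12·2079 − (115)(177) = 4593
Denominator: √[(nΣx²−(Σx)²)(nΣy²−(Σy)²)]
  nΣx²−(Σx)² = 12·1303 − 13225 = 2411;  nΣy²−(Σy)² = 12·3585 − 31329 = 11691
  √(2411·11691) = √28187001 = 5309.1432
r = 4593 / 5309.1432 = 0.8651
t = r·√(n−2)/√(1−r²) = 0.8651·√10 / √(1−0.748398) = 2.735686 / 0.501599 = 5.454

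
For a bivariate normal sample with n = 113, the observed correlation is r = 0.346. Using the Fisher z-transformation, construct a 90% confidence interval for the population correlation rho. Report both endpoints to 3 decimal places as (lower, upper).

z_r = atanh(0.346) = 0.360893;  SE = 1/√(n−3) = 1/√110 = 0.095346
z-limits: 0.360893 ± 1.645·0.095346 = 0.360893 ± 0.156844 = [0.204049, 0.517737]
ρ-limits: (tanh 0.204049, tanh 0.517737) = (0.201, 0.476)

(0.201, 0.476)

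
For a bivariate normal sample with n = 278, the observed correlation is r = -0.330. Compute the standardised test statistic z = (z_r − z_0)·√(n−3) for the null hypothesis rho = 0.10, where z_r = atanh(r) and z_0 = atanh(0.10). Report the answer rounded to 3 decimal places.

-7.349

z_r = atanh(-0.330) = -0.342828,  z_0 = atanh(0.10) = 0.100335
SE = 1/√(n−3) = 1/√275 = 0.060302
z = (z_r − z_0)/SE = (-0.342828 − 0.100335) / 0.060302 = -0.443163 / 0.060302 = -7.349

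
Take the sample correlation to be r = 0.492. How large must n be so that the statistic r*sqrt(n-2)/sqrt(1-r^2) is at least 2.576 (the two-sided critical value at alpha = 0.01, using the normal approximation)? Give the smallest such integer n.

Need r·√(n−2)/√(1−r²) ≥ 2.576
√(n−2) ≥ 2.576·√(1−0.242064) / 0.492 = 2.576·0.870595 / 0.492 = 4.5582
n−2 ≥ 20.7772  ⇒  n ≥ 22.7772
Smallest integer n = 23

23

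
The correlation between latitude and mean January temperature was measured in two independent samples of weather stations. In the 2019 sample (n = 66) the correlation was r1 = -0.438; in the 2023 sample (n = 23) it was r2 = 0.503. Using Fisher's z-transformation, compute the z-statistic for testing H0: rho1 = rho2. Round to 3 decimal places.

Fisher z-transforms: z1 = atanh(-0.438) = -0.469753, z2 = atanh(0.503) = 0.553314; difference d = -1.023067
Var(d) = 1/63 + 1/20 = 0.0158730 + 0.0500000 = 0.0658730
z = d/√Var(d) = -1.023067 / √0.0658730 = -1.023067 / 0.256657 = -3.986

-3.986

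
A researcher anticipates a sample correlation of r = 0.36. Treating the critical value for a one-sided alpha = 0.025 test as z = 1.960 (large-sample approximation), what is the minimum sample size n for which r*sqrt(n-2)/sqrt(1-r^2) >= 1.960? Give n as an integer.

28

r√(n−2)/√(1−r²) ≥ 1.960  ⇔  n−2 ≥ (1.960)²·(1−r²)/r²
(1−r²)/r² = (1−0.1296)/0.1296 = 6.7160
n ≥ 2 + 3.8416·6.7160 = 2 + 25.8002 = 27.8002
⌈27.8002⌉ = 28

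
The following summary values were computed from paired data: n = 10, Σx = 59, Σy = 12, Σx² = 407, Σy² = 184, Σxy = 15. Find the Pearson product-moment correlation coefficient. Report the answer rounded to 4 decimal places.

-0.5583

S_xy = nΣxy − ΣxΣy = 10·15 − 59·12 = 150 − 708 = -558
S_xx = nΣx² − (Σx)² = 10·407 − 59² = 4070 − 3481 = 589
S_yy = nΣy² − (Σy)² = 10·184 − 12² = 1840 − 144 = 1696
r = S_xy / √(S_xx·S_yy) = -558 / √(589·1696) = -558 / √998944 = -558 / 999.4719 = -0.5583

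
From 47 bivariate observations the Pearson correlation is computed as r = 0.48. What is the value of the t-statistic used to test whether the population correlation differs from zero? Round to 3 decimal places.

3.670

t = r·√(n−2) / √(1−r²) with r = 0.48, n = 47
  = 0.48·√45 / √(1 − 0.2304)
  = 0.48·6.708204 / 0.877268
  = 3.219938 / 0.877268 = 3.670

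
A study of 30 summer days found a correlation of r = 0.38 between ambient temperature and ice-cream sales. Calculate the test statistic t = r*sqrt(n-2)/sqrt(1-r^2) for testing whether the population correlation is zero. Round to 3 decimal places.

1 − r² = 1 − 0.1444 = 0.8556;  √(1−r²) = 0.924986
√(n−2) = √28 = 5.291503
t = r·√(n−2)/√(1−r²) = 0.38 · 5.291503 / 0.924986 = 2.174

2.174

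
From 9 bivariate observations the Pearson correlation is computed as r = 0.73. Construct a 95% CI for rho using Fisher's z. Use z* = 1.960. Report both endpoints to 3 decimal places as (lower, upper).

(0.128, 0.939)

z_r = atanh(0.73) = 0.928727;  SE = 1/√(n−3) = 1/√6 = 0.408248
z-limits: 0.928727 ± 1.960·0.408248 = 0.928727 ± 0.800166 = [0.128561, 1.728893]
ρ-limits: (tanh 0.128561, tanh 1.728893) = (0.128, 0.939)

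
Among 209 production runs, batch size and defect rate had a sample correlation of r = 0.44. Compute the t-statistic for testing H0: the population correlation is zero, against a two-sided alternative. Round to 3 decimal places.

7.050

1 − r² = 1 − 0.1936 = 0.8064;  √(1−r²) = 0.897998
√(n−2) = √207 = 14.387495
t = r·√(n−2)/√(1−r²) = 0.44 · 14.387495 / 0.897998 = 7.050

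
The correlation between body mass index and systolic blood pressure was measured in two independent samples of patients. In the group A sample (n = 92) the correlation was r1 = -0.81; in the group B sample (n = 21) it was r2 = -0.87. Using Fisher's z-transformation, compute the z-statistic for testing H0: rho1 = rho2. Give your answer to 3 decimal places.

Fisher z-transforms: z1 = atanh(-0.81) = -1.127029, z2 = atanh(-0.87) = -1.333080; difference d = 0.206051
Var(d) = 1/89 + 1/18 = 0.0112360 + 0.0555556 = 0.0667916
z = d/√Var(d) = 0.206051 / √0.0667916 = 0.206051 / 0.258441 = 0.797

0.797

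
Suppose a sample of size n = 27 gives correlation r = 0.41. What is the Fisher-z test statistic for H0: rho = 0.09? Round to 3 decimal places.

1.692

Fisher z: atanh(0.41) = 0.435611, atanh(0.09) = 0.090244
z = (z_r − z_0)·√(n−3) = (0.435611 − 0.090244)·√24 = 0.345367 · 4.898979 = 1.692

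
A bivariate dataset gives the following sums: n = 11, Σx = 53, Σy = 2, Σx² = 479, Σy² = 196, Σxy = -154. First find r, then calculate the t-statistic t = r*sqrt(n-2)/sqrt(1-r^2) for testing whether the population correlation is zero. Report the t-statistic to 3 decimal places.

S_xy = nΣxy − ΣxΣy = 11·(-154) − 53·2 = -1694 − 106 = -1800
S_xx = nΣx² − (Σx)² = 11·479 − 53² = 5269 − 2809 = 2460
S_yy = nΣy² − (Σy)² = 11·196 − 2² = 2156 − 4 = 2152
r = S_xy / √(S_xx·S_yy) = -1800 / √(2460·2152) = -1800 / √5293920 = -1800 / 2300.8520 = -0.7823
t = r·√(n−2)/√(1−r²) = -0.7823·√9 / √(1−0.611993) = -2.346900 / 0.622902 = -3.768

-3.768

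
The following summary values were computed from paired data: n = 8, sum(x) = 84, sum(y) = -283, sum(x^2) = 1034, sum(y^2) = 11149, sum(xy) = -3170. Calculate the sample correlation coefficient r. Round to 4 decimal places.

-0.4773

Numerator: nΣxy − (Σx)(Σy) = 8·(-3170) − (84)(-283) = -1588
Denominator: √[(nΣx²−(Σx)²)(nΣy²−(Σy)²)]
  nΣx²−(Σx)² = 8·1034 − 7056 = 1216;  nΣy²−(Σy)² = 8·11149 − 80089 = 9103
  √(1216·9103) = √11069248 = 3327.0479
r = -1588 / 3327.0479 = -0.4773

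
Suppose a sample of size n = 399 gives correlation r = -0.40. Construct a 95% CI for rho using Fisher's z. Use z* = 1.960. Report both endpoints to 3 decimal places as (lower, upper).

Fisher z: z_r = atanh(r) = ½·ln((1+(-0.40))/(1−(-0.40))) = -0.423649
SE(z) = 1/√(n−3) = 1/√396 = 0.050252
95% ⇒ z* = 1.960; margin = 1.960·0.050252 = 0.098494
CI on z-scale: (-0.522143, -0.325155)
Back-transform: tanh(-0.522143) = -0.479352, tanh(-0.325155) = -0.314161

(-0.479, -0.314)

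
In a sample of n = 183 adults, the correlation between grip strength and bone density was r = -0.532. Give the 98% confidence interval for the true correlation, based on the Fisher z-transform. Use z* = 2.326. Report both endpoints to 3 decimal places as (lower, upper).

Fisher z: z_r = atanh(r) = ½·ln((1+(-0.532))/(1−(-0.532))) = -0.592931
SE(z) = 1/√(n−3) = 1/√180 = 0.074536
98% ⇒ z* = 2.326; margin = 2.326·0.074536 = 0.173371
CI on z-scale: (-0.766302, -0.419560)
Back-transform: tanh(-0.766302) = -0.644774, tanh(-0.419560) = -0.396560

(-0.645, -0.397)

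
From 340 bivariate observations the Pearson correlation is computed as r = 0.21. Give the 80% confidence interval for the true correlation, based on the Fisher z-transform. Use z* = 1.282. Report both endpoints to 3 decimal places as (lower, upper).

(0.142, 0.276)

z_r = atanh(0.21) = 0.213171;  SE = 1/√(n−3) = 1/√337 = 0.054473
z-limits: 0.213171 ± 1.282·0.054473 = 0.213171 ± 0.069834 = [0.143337, 0.283005]
ρ-limits: (tanh 0.143337, tanh 0.283005) = (0.142, 0.276)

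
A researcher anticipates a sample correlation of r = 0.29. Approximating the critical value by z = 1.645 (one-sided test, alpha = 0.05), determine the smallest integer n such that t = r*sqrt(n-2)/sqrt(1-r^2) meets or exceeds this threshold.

r√(n−2)/√(1−r²) ≥ 1.645  ⇔  n−2 ≥ (1.645)²·(1−r²)/r²
(1−r²)/r² = (1−0.0841)/0.0841 = 10.8906
n ≥ 2 + 2.706025·10.8906 = 2 + 29.4702 = 31.4702
⌈31.4702⌉ = 32

32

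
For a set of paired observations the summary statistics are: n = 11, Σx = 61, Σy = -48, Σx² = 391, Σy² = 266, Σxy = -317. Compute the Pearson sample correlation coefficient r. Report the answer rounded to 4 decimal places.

S_xy = nΣxy − ΣxΣy = 11·(-317) − 61·(-48) = -3487 − (-2928) = -559
S_xx = nΣx² − (Σx)² = 11·391 − 61² = 4301 − 3721 = 580
S_yy = nΣy² − (Σy)² = 11·266 − (-48)² = 2926 − 2304 = 622
r = S_xy / √(S_xx·S_yy) = -559 / √(580·622) = -559 / √360760 = -559 / 600.6330 = -0.9307

-0.9307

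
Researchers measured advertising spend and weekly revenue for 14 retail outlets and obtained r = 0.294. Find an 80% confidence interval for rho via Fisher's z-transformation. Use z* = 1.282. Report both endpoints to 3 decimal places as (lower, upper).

(-0.083, 0.598)

z_r = atanh(0.294) = 0.302939;  SE = 1/√(n−3) = 1/√11 = 0.301511
z-limits: 0.302939 ± 1.282·0.301511 = 0.302939 ± 0.386537 = [-0.083598, 0.689476]
ρ-limits: (tanh -0.083598, tanh 0.689476) = (-0.083, 0.598)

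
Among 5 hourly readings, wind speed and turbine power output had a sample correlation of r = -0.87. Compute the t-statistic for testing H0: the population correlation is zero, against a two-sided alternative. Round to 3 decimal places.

t = r·√(n−2) / √(1−r²) with r = -0.87, n = 5
  = -0.87·√3 / √(1 − 0.7569)
  = -0.87·1.732051 / 0.493052
  = -1.506884 / 0.493052 = -3.056

-3.056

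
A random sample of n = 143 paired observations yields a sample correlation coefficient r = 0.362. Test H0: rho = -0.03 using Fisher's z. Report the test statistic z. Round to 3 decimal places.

Fisher z: atanh(0.362) = 0.379186, atanh(-0.03) = -0.030009
z = (z_r − z_0)·√(n−3) = (0.379186 − (-0.030009))·√140 = 0.409195 · 11.832160 = 4.842

4.842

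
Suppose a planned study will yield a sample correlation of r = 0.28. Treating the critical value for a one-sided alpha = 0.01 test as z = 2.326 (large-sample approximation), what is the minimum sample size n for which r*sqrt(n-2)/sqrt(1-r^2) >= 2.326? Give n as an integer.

66

r√(n−2)/√(1−r²) ≥ 2.326  ⇔  n−2 ≥ (2.326)²·(1−r²)/r²
(1−r²)/r² = (1−0.0784)/0.0784 = 11.7551
n ≥ 2 + 5.410276·11.7551 = 2 + 63.5983 = 65.5983
⌈65.5983⌉ = 66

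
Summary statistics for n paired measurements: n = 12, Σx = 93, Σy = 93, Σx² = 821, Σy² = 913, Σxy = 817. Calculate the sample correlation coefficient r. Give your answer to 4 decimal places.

S_xy = nΣxy − ΣxΣy = 12·817 − 93·93 = 9804 − 8649 = 1155
S_xx = nΣx² − (Σx)² = 12·821 − 93² = 9852 − 8649 = 1203
S_yy = nΣy² − (Σy)² = 12·913 − 93² = 10956 − 8649 = 2307
r = S_xy / √(S_xx·S_yy) = 1155 / √(1203·2307) = 1155 / √2775321 = 1155 / 1665.9295 = 0.6933

0.6933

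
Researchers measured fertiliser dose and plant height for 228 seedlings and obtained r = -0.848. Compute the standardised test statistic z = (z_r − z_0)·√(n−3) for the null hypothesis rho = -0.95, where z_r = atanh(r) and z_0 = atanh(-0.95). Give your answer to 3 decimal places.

z_r = atanh(-0.848) = -1.248989,  z_0 = atanh(-0.95) = -1.831781
SE = 1/√(n−3) = 1/√225 = 0.066667
z = (z_r − z_0)/SE = (-1.248989 − (-1.831781)) / 0.066667 = 0.582792 / 0.066667 = 8.742

8.742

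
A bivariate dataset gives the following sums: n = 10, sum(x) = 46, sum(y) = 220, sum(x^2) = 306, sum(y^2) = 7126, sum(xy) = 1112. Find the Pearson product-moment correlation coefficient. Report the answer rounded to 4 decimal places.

0.2153

Numerator: nΣxy − (Σx)(Σy) = 10·1112 − (46)(220) = 1000
Denominator: √[(nΣx²−(Σx)²)(nΣy²−(Σy)²)]
  nΣx²−(Σx)² = 10·306 − 2116 = 944;  nΣy²−(Σy)² = 10·7126 − 48400 = 22860
  √(944·22860) = √21579840 = 4645.4106
r = 1000 / 4645.4106 = 0.2153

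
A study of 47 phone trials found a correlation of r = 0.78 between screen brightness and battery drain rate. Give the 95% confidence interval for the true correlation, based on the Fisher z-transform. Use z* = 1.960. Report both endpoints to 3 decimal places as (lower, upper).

(0.635, 0.872)

z_r = atanh(0.78) = 1.045371;  SE = 1/√(n−3) = 1/√44 = 0.150756
z-limits: 1.045371 ± 1.960·0.150756 = 1.045371 ± 0.295482 = [0.749889, 1.340853]
ρ-limits: (tanh 0.749889, tanh 1.340853) = (0.635, 0.872)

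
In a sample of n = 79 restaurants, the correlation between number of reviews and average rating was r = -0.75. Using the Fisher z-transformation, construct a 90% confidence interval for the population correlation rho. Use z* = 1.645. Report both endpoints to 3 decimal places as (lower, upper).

z_r = atanh(-0.75) = -0.972955;  SE = 1/√(n−3) = 1/√76 = 0.114708
z-limits: -0.972955 ± 1.645·0.114708 = -0.972955 ± 0.188695 = [-1.161650, -0.784260]
ρ-limits: (tanh -1.161650, tanh -0.784260) = (-0.822, -0.655)

(-0.822, -0.655)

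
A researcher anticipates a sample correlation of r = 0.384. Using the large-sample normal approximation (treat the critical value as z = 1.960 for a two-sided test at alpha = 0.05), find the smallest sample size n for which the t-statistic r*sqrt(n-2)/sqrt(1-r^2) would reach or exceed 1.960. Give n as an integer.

Need r·√(n−2)/√(1−r²) ≥ 1.960
√(n−2) ≥ 1.960·√(1−0.147456) / 0.384 = 1.960·0.923333 / 0.384 = 4.7128
n−2 ≥ 22.2105  ⇒  n ≥ 24.2105
Smallest integer n = 25

25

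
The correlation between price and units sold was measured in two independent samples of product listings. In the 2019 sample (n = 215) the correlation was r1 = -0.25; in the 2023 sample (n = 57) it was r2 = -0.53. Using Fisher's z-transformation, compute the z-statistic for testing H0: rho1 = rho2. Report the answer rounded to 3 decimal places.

2.196

Fisher z-transforms: z1 = atanh(-0.25) = -0.255413, z2 = atanh(-0.53) = -0.590145; difference d = 0.334732
Var(d) = 1/212 + 1/54 = 0.0047170 + 0.0185185 = 0.0232355
z = d/√Var(d) = 0.334732 / √0.0232355 = 0.334732 / 0.152432 = 2.196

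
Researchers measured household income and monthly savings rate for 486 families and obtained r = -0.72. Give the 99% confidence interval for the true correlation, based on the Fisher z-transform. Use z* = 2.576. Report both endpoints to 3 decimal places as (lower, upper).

Fisher z: z_r = atanh(r) = ½·ln((1+(-0.72))/(1−(-0.72))) = -0.907645
SE(z) = 1/√(n−3) = 1/√483 = 0.045502
99% ⇒ z* = 2.576; margin = 2.576·0.045502 = 0.117213
CI on z-scale: (-1.024858, -0.790432)
Back-transform: tanh(-1.024858) = -0.771838, tanh(-0.790432) = -0.658654

(-0.772, -0.659)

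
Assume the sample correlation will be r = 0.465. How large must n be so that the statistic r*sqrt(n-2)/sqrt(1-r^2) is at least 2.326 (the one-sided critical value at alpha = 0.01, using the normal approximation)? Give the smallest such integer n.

Need r·√(n−2)/√(1−r²) ≥ 2.326
√(n−2) ≥ 2.326·√(1−0.216225) / 0.465 = 2.326·0.885311 / 0.465 = 4.4285
n−2 ≥ 19.6116  ⇒  n ≥ 21.6116
Smallest integer n = 22

22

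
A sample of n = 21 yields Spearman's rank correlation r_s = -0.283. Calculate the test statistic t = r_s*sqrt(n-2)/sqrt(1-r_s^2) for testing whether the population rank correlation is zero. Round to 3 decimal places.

t = r_s·√(n−2) / √(1−r_s²) with r_s = -0.283, n = 21
  = -0.283·√19 / √(1 − 0.080089)
  = -0.283·4.358899 / 0.959120
  = -1.233568 / 0.959120 = -1.286

-1.286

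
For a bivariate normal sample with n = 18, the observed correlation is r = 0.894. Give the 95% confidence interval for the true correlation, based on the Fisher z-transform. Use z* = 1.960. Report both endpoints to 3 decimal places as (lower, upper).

z_r = atanh(0.894) = 1.441504;  SE = 1/√(n−3) = 1/√15 = 0.258199
z-limits: 1.441504 ± 1.960·0.258199 = 1.441504 ± 0.506070 = [0.935434, 1.947574]
ρ-limits: (tanh 0.935434, tanh 1.947574) = (0.733, 0.960)

(0.733, 0.960)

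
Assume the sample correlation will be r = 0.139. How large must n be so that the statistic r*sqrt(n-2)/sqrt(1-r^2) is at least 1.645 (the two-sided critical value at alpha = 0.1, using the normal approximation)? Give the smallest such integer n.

Need r·√(n−2)/√(1−r²) ≥ 1.645
√(n−2) ≥ 1.645·√(1−0.019321) / 0.139 = 1.645·0.990292 / 0.139 = 11.7196
n−2 ≥ 137.3490  ⇒  n ≥ 139.3490
Smallest integer n = 140

140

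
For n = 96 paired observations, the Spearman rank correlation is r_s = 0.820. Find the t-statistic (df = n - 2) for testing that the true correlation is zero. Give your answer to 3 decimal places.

t = r_s·√(n−2) / √(1−r_s²) with r_s = 0.820, n = 96
  = 0.820·√94 / √(1 − 0.672400)
  = 0.820·9.695360 / 0.572364
  = 7.950195 / 0.572364 = 13.890

13.890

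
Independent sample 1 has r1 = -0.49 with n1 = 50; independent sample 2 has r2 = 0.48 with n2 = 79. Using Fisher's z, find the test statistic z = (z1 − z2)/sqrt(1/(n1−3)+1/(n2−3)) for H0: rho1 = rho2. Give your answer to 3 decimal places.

Fisher z-transforms: z1 = atanh(-0.49) = -0.536060, z2 = atanh(0.48) = 0.522984; difference d = -1.059044
Var(d) = 1/47 + 1/76 = 0.0212766 + 0.0131579 = 0.0344345
z = d/√Var(d) = -1.059044 / √0.0344345 = -1.059044 / 0.185565 = -5.707

-5.707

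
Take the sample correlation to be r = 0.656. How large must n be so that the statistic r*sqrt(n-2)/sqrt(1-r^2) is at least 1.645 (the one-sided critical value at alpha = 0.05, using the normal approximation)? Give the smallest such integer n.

6

Need r·√(n−2)/√(1−r²) ≥ 1.645
√(n−2) ≥ 1.645·√(1−0.430336) / 0.656 = 1.645·0.754761 / 0.656 = 1.8927
n−2 ≥ 3.5823  ⇒  n ≥ 5.5823
Smallest integer n = 6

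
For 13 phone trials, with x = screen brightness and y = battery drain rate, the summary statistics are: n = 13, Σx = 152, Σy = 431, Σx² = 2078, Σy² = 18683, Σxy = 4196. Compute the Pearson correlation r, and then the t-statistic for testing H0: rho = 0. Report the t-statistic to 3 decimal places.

Numerator: nΣxy − (Σx)(Σy) = 13·4196 − (152)(431) = -10964
Denominator: √[(nΣx²−(Σx)²)(nΣy²−(Σy)²)]
  nΣx²−(Σx)² = 13·2078 − 23104 = 3910;  nΣy²−(Σy)² = 13·18683 − 185761 = 57118
  √(3910·57118) = √223331380 = 14944.2758
r = -10964 / 14944.2758 = -0.7337
t = r·√(n−2)/√(1−r²) = -0.7337·√11 / √(1−0.538316) = -2.433408 / 0.679473 = -3.581

-3.581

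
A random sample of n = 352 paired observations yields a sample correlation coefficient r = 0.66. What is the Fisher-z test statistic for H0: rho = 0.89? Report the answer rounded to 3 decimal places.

-11.753

z_r = atanh(0.66) = 0.792814,  z_0 = atanh(0.89) = 1.421926
SE = 1/√(n−3) = 1/√349 = 0.053529
z = (z_r − z_0)/SE = (0.792814 − 1.421926) / 0.053529 = -0.629112 / 0.053529 = -11.753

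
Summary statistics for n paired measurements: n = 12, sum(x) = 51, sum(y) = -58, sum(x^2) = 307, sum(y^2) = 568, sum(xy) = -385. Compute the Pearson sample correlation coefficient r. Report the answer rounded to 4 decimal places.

-0.8596

S_xy = nΣxy − ΣxΣy = 12·(-385) − 51·(-58) = -4620 − (-2958) = -1662
S_xx = nΣx² − (Σx)² = 12·307 − 51² = 3684 − 2601 = 1083
S_yy = nΣy² − (Σy)² = 12·568 − (-58)² = 6816 − 3364 = 3452
r = S_xy / √(S_xx·S_yy) = -1662 / √(1083·3452) = -1662 / √3738516 = -1662 / 1933.5242 = -0.8596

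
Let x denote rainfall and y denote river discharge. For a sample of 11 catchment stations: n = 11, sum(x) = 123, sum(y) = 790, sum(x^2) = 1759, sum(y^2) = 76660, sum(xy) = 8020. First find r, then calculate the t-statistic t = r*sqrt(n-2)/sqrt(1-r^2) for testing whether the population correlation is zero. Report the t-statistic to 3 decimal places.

Numerator: nΣxy − (Σx)(Σy) = 11·8020 − (123)(790) = -8950
Denominator: √[(nΣx²−(Σx)²)(nΣy²−(Σy)²)]
  nΣx²−(Σx)² = 11·1759 − 15129 = 4220;  nΣy²−(Σy)² = 11·76660 − 624100 = 219160
  √(4220·219160) = √924855200 = 30411.4321
r = -8950 / 30411.4321 = -0.2943
t = r·√(n−2)/√(1−r²) = -0.2943·√9 / √(1−0.086612) = -0.882900 / 0.955713 = -0.924

-0.924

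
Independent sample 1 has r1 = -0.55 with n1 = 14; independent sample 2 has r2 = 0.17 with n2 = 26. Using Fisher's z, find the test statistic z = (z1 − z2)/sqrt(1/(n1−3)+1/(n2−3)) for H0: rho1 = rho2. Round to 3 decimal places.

z1 = atanh(-0.55) = -0.618381,  z2 = atanh(0.17) = 0.171667
SE = √(1/(n1−3) + 1/(n2−3)) = √(1/11 + 1/23) = √(0.0909091 + 0.0434783) = √0.1343874 = 0.366589
z = (z1 − z2)/SE = (-0.618381 − 0.171667) / 0.366589 = -0.790048 / 0.366589 = -2.155

-2.155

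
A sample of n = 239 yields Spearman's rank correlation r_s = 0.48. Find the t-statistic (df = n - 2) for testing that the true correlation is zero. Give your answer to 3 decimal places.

8.423

t = r_s·√(n−2) / √(1−r_s²) with r_s = 0.48, n = 239
  = 0.48·√237 / √(1 − 0.2304)
  = 0.48·15.394804 / 0.877268
  = 7.389506 / 0.877268 = 8.423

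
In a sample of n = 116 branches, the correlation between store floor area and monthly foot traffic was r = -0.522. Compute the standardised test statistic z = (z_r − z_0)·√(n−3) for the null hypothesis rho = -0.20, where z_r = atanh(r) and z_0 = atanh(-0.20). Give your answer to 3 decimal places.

z_r = atanh(-0.522) = -0.579085,  z_0 = atanh(-0.20) = -0.202733
SE = 1/√(n−3) = 1/√113 = 0.094072
z = (z_r − z_0)/SE = (-0.579085 − (-0.202733)) / 0.094072 = -0.376352 / 0.094072 = -4.001

-4.001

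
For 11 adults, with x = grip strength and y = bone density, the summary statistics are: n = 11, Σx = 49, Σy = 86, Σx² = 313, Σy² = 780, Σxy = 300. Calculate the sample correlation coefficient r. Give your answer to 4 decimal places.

Numerator: nΣxy − (Σx)(Σy) = 11·300 − (49)(86) = -914
Denominator: √[(nΣx²−(Σx)²)(nΣy²−(Σy)²)]
  nΣx²−(Σx)² = 11·313 − 2401 = 1042;  nΣy²−(Σy)² = 11·780 − 7396 = 1184
  √(1042·1184) = √1233728 = 1110.7331
r = -914 / 1110.7331 = -0.8229

-0.8229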